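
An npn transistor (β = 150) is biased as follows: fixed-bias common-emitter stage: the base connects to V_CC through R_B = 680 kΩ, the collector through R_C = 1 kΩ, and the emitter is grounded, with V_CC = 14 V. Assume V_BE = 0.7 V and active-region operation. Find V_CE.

V_CE ≈ 11 V

Base loop: V_CC = I_B·R_B + V_BE, so I_B = (14 − 0.7)/680 kΩ = 0.0196 mA.
In the active region I_C = β·I_B = 150 × 0.0196 = 2.93 mA.
Collector loop: V_CE = V_CC − I_C·R_C = 14 − 2.93×1 = 11.1 V.
Since V_CE = 11.1 V > V_CE(sat) ≈ 0.2 V, the transistor is in the active region as assumed.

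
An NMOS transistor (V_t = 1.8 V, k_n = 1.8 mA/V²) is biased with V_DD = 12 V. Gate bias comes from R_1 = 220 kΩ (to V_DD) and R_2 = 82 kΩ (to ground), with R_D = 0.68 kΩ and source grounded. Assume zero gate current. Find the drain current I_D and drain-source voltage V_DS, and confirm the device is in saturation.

I_D ≈ 1.9 mA, V_DS ≈ 11 V

V_G = V_DD·R_2/(R_1+R_2) = 12×82/302 = 3.26 V. With the source grounded, V_GS = V_G = 3.26 V.
Assume saturation: I_D = (k_n/2)(V_GS − V_t)² = (1.8/2)×(3.26 − 1.8)² = 0.9×1.46² = 1.91 mA.
V_DS = V_DD − I_D·R_D = 12 − 1.91×0.68 = 10.7 V.
Saturation requires V_DS ≥ V_GS − V_t = 1.46 V; 10.7 ≥ 1.46 ✓.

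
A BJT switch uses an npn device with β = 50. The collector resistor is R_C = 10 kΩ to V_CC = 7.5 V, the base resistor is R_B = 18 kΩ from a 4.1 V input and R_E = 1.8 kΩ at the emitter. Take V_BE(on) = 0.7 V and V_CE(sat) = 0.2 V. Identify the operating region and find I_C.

saturation; I_C ≈ 0.6 mA

Assume active: I_B = (4.1 − 0.7)/(18 + 51×1.8) = 0.031 mA, I_C = β·I_B = 1.55 mA.
Then V_CE = 7.5 − 1.55×10 − 1.58×1.8 = -10.8 V < 0.2 V — the active assumption fails.
Re-solve with V_CE = 0.2 V. KCL at the emitter: V_E/R_E = (V_BB−0.7−V_E)/R_B + (V_CC−0.2−V_E)/R_C, giving V_E = 1.29 V.
I_C = (V_CC − 0.2 − V_E)/R_C = (7.3 − 1.29)/10 = 0.601 mA.
Check: I_B = (3.4 − 1.29)/18 = 0.117 mA, and β·I_B = 5.86 mA > I_C, confirming saturation.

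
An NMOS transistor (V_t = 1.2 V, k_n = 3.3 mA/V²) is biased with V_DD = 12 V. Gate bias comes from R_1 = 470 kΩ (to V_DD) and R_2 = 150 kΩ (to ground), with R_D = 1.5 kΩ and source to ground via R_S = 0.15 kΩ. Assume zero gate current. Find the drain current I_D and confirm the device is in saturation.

I_D ≈ 2.7 mA

V_G = V_DD·R_2/(R_1+R_2) = 12×150/620 = 2.9 V.
Assume saturation: I_D = (k_n/2)(V_GS − V_t)² with V_GS = V_G − I_D·R_S = 2.9 − 0.15·I_D.
Substituting gives 0.0371·I_D² − 1.84·I_D + 4.79 = 0, with roots I_D = 2.75 or 46.9 mA.
The root I_D = 46.9 mA gives V_GS = -4.13 V ≤ V_t, so take I_D = 2.75 mA.
Then V_GS = 2.49 V and V_DS = V_DD − I_D(R_D+R_S) = 12 − 2.75×1.65 = 7.46 V.
Saturation requires V_DS ≥ V_GS − V_t = 1.29 V; 7.46 ≥ 1.29 ✓.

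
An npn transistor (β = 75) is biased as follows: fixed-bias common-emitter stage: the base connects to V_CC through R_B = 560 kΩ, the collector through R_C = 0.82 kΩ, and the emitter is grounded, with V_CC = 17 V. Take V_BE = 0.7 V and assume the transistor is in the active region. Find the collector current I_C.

I_C ≈ 2.2 mA

Base loop: V_CC = I_B·R_B + V_BE, so I_B = (17 − 0.7)/560 kΩ = 0.0291 mA.
In the active region I_C = β·I_B = 75 × 0.0291 = 2.18 mA.
Collector loop: V_CE = V_CC − I_C·R_C = 17 − 2.18×0.82 = 15.2 V.
Since V_CE = 15.2 V > V_CE(sat) ≈ 0.2 V, the transistor is in the active region as assumed.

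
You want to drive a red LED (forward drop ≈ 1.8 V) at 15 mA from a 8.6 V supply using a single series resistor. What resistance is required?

R ≈ 0.45 kΩ

The resistor drops V_S − V_D = 8.6 − 1.8 = 6.8 V at 15 mA.
R = 6.8 V / 15 mA = 0.453 kΩ.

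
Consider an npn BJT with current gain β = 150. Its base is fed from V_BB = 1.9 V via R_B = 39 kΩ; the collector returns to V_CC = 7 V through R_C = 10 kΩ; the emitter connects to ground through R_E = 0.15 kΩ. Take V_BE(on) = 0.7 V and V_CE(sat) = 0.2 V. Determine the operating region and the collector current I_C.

Assume active: I_B = (1.9 − 0.7)/(39 + 151×0.15) = 0.0195 mA, I_C = β·I_B = 2.92 mA.
Then V_CE = 7 − 2.92×10 − 2.94×0.15 = -22.6 V < 0.2 V — the active assumption fails.
Re-solve with V_CE = 0.2 V. KCL at the emitter: V_E/R_E = (V_BB−0.7−V_E)/R_B + (V_CC−0.2−V_E)/R_C, giving V_E = 0.105 V.
I_C = (V_CC − 0.2 − V_E)/R_C = (6.8 − 0.105)/10 = 0.67 mA.
Check: I_B = (1.2 − 0.105)/39 = 0.0281 mA, and β·I_B = 4.21 mA > I_C, confirming saturation.

saturation; I_C ≈ 0.67 mA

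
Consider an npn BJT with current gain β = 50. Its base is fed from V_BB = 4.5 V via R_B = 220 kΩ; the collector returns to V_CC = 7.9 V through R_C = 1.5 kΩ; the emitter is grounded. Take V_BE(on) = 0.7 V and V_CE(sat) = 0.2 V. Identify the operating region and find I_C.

active; I_C ≈ 0.86 mA

Assume active. Base-emitter loop: I_B = (V_BB − V_BE)/R_B = (4.5 − 0.7)/220 = 0.0173 mA.
I_C = β·I_B = 50×0.0173 = 0.864 mA.
V_CE = V_CC − I_C·R_C = 7.9 − 0.864×1.5 = 6.6 V > V_CE(sat), so the active-region assumption holds.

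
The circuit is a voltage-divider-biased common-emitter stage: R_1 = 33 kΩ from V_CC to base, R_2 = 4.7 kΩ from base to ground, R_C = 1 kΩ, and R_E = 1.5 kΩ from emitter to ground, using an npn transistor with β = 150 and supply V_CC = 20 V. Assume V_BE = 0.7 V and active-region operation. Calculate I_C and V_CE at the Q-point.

Thevenize the base divider: V_Th = V_CC·R_2/(R_1+R_2) = 20×4.7/37.7 = 2.49 V, R_Th = R_1‖R_2 = 4.11 kΩ.
Base-emitter loop: V_Th = I_B·R_Th + V_BE + (β+1)I_B·R_E, so I_B = (2.49 − 0.7) / (4.11 + 151×1.5) = 0.00778 mA.
I_C = β·I_B = 150×0.00778 = 1.17 mA, and I_E = (β+1)I_B = 1.17 mA.
V_CE = V_CC − I_C·R_C − I_E·R_E = 20 − 1.17×1 − 1.17×1.5 = 17.1 V.
V_CE = 17.1 V > 0.2 V confirms active-region operation.

I_C ≈ 1.2 mA, V_CE ≈ 17 V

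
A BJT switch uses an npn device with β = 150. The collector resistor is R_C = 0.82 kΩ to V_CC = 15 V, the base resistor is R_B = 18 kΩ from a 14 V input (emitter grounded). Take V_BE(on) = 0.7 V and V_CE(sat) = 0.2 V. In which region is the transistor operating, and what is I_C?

Assume active: I_B = (14 − 0.7)/18 = 0.739 mA, giving I_C = β·I_B = 111 mA.
But then V_CE = 15 − 111×0.82 = -75.9 V < V_CE(sat) = 0.2 V — impossible in the active region.
So the transistor is saturated. With V_CE = 0.2 V, I_C = (V_CC − 0.2)/R_C = 14.8/0.82 = 18 mA.
Check: β·I_B = 111 mA > I_C = 18 mA, confirming saturation.

saturation; I_C ≈ 18 mA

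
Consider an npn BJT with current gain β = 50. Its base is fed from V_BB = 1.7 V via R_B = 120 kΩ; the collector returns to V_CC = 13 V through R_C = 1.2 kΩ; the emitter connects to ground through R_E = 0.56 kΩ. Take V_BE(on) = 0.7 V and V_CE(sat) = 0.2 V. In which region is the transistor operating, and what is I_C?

Assume active. Base-emitter loop: I_B = (V_BB − V_BE)/(R_B + (β+1)R_E) = (1.7 − 0.7)/(120 + 51×0.56) = 0.00673 mA.
I_C = β·I_B = 50×0.00673 = 0.337 mA.
V_CE = V_CC − I_C·R_C − I_E·R_E = 13 − 0.337×1.2 − 0.343×0.56 = 12.4 V > V_CE(sat), so the active-region assumption holds.

active; I_C ≈ 0.34 mA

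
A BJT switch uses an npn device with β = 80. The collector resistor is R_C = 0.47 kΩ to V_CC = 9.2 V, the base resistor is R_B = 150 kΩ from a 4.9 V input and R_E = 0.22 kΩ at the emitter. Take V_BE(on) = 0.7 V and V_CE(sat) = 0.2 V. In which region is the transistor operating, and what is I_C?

Assume active. Base-emitter loop: I_B = (V_BB − V_BE)/(R_B + (β+1)R_E) = (4.9 − 0.7)/(150 + 81×0.22) = 0.025 mA.
I_C = β·I_B = 80×0.025 = 2 mA.
V_CE = V_CC − I_C·R_C − I_E·R_E = 9.2 − 2×0.47 − 2.03×0.22 = 7.81 V > V_CE(sat), so the active-region assumption holds.

active; I_C ≈ 2 mA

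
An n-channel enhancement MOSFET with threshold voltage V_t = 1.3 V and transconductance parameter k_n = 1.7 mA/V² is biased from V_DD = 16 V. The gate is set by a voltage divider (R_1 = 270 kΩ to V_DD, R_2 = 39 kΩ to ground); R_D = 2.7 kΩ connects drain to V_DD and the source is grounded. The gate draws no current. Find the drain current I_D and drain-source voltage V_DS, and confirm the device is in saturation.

I_D ≈ 0.44 mA, V_DS ≈ 15 V

V_G = V_DD·R_2/(R_1+R_2) = 16×39/309 = 2.02 V. With the source grounded, V_GS = V_G = 2.02 V.
Assume saturation: I_D = (k_n/2)(V_GS − V_t)² = (1.7/2)×(2.02 − 1.3)² = 0.85×0.719² = 0.44 mA.
V_DS = V_DD − I_D·R_D = 16 − 0.44×2.7 = 14.8 V.
Saturation requires V_DS ≥ V_GS − V_t = 0.719 V; 14.8 ≥ 0.719 ✓.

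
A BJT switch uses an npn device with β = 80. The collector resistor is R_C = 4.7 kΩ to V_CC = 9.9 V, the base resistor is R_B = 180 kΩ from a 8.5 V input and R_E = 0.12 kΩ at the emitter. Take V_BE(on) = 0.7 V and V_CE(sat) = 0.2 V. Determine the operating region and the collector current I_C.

saturation; I_C ≈ 2 mA

Assume active: I_B = (8.5 − 0.7)/(180 + 81×0.12) = 0.0411 mA, I_C = β·I_B = 3.29 mA.
Then V_CE = 9.9 − 3.29×4.7 − 3.33×0.12 = -5.96 V < 0.2 V — the active assumption fails.
Re-solve with V_CE = 0.2 V. KCL at the emitter: V_E/R_E = (V_BB−0.7−V_E)/R_B + (V_CC−0.2−V_E)/R_C, giving V_E = 0.246 V.
I_C = (V_CC − 0.2 − V_E)/R_C = (9.7 − 0.246)/4.7 = 2.01 mA.
Check: I_B = (7.8 − 0.246)/180 = 0.042 mA, and β·I_B = 3.36 mA > I_C, confirming saturation.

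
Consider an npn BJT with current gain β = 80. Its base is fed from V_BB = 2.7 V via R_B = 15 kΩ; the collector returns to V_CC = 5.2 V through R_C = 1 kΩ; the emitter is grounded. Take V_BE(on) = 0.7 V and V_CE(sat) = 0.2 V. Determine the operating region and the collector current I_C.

Assume active: I_B = (2.7 − 0.7)/15 = 0.133 mA, giving I_C = β·I_B = 10.7 mA.
But then V_CE = 5.2 − 10.7×1 = -5.47 V < V_CE(sat) = 0.2 V — impossible in the active region.
So the transistor is saturated. With V_CE = 0.2 V, I_C = (V_CC − 0.2)/R_C = 5/1 = 5 mA.
Check: β·I_B = 10.7 mA > I_C = 5 mA, confirming saturation.

saturation; I_C ≈ 5 mA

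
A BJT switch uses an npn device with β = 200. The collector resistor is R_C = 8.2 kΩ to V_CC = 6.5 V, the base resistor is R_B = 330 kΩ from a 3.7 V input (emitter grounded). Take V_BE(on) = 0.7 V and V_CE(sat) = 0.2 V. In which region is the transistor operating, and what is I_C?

saturation; I_C ≈ 0.77 mA

Assume active: I_B = (3.7 − 0.7)/330 = 0.00909 mA, giving I_C = β·I_B = 1.82 mA.
But then V_CE = 6.5 − 1.82×8.2 = -8.41 V < V_CE(sat) = 0.2 V — impossible in the active region.
So the transistor is saturated. With V_CE = 0.2 V, I_C = (V_CC − 0.2)/R_C = 6.3/8.2 = 0.768 mA.
Check: β·I_B = 1.82 mA > I_C = 0.768 mA, confirming saturation.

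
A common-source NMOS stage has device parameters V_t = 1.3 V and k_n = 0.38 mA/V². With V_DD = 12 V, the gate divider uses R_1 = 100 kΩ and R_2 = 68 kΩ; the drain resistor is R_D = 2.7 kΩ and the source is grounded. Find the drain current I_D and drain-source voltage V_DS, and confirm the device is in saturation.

I_D ≈ 2.4 mA, V_DS ≈ 5.5 V

V_G = V_DD·R_2/(R_1+R_2) = 12×68/168 = 4.86 V. With the source grounded, V_GS = V_G = 4.86 V.
Assume saturation: I_D = (k_n/2)(V_GS − V_t)² = (0.38/2)×(4.86 − 1.3)² = 0.19×3.56² = 2.4 mA.
V_DS = V_DD − I_D·R_D = 12 − 2.4×2.7 = 5.51 V.
Saturation requires V_DS ≥ V_GS − V_t = 3.56 V; 5.51 ≥ 3.56 ✓.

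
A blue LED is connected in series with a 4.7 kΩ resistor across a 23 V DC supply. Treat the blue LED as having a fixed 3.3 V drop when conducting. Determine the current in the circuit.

I ≈ 4.2 mA

KVL around the loop: 23 = V_D + I·R = 3.3 + I × 4.7 kΩ.
So I = (23 − 3.3) / 4.7 kΩ = 19.7 / 4.7 = 4.19 mA.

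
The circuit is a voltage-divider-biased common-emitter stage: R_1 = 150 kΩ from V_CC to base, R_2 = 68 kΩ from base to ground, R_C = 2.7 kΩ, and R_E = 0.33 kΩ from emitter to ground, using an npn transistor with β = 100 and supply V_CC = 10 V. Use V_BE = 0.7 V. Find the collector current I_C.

Thevenize the base divider: V_Th = V_CC·R_2/(R_1+R_2) = 10×68/218 = 3.12 V, R_Th = R_1‖R_2 = 46.8 kΩ.
Base-emitter loop: V_Th = I_B·R_Th + V_BE + (β+1)I_B·R_E, so I_B = (3.12 − 0.7) / (46.8 + 101×0.33) = 0.0302 mA.
I_C = β·I_B = 100×0.0302 = 3.02 mA, and I_E = (β+1)I_B = 3.05 mA.
V_CE = V_CC − I_C·R_C − I_E·R_E = 10 − 3.02×2.7 − 3.05×0.33 = 0.841 V.
V_CE = 0.841 V > 0.2 V confirms active-region operation.

I_C ≈ 3 mA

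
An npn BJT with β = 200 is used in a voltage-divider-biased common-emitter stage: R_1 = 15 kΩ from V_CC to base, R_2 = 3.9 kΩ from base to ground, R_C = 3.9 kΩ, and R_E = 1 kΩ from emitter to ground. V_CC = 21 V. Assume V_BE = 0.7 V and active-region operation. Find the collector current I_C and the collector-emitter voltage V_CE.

I_C ≈ 3.6 mA, V_CE ≈ 3.5 V

Thevenize the base divider: V_Th = V_CC·R_2/(R_1+R_2) = 21×3.9/18.9 = 4.33 V, R_Th = R_1‖R_2 = 3.1 kΩ.
Base-emitter loop: V_Th = I_B·R_Th + V_BE + (β+1)I_B·R_E, so I_B = (4.33 − 0.7) / (3.1 + 201×1) = 0.0178 mA.
I_C = β·I_B = 200×0.0178 = 3.56 mA, and I_E = (β+1)I_B = 3.58 mA.
V_CE = V_CC − I_C·R_C − I_E·R_E = 21 − 3.56×3.9 − 3.58×1 = 3.54 V.
V_CE = 3.54 V > 0.2 V confirms active-region operation.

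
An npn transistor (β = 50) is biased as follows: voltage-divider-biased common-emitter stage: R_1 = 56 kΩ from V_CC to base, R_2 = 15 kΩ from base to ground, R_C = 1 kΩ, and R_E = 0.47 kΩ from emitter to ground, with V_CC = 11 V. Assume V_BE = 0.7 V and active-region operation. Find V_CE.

Thevenize the base divider: V_Th = V_CC·R_2/(R_1+R_2) = 11×15/71 = 2.32 V, R_Th = R_1‖R_2 = 11.8 kΩ.
Base-emitter loop: V_Th = I_B·R_Th + V_BE + (β+1)I_B·R_E, so I_B = (2.32 − 0.7) / (11.8 + 51×0.47) = 0.0454 mA.
I_C = β·I_B = 50×0.0454 = 2.27 mA, and I_E = (β+1)I_B = 2.31 mA.
V_CE = V_CC − I_C·R_C − I_E·R_E = 11 − 2.27×1 − 2.31×0.47 = 7.64 V.
V_CE = 7.64 V > 0.2 V confirms active-region operation.

V_CE ≈ 7.6 V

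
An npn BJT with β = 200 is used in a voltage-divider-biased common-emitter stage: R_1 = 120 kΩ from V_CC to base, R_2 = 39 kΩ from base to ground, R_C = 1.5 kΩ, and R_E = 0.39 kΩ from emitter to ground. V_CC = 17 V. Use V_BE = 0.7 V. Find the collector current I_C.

Thevenize the base divider: V_Th = V_CC·R_2/(R_1+R_2) = 17×39/159 = 4.17 V, R_Th = R_1‖R_2 = 29.4 kΩ.
Base-emitter loop: V_Th = I_B·R_Th + V_BE + (β+1)I_B·R_E, so I_B = (4.17 − 0.7) / (29.4 + 201×0.39) = 0.0322 mA.
I_C = β·I_B = 200×0.0322 = 6.44 mA, and I_E = (β+1)I_B = 6.47 mA.
V_CE = V_CC − I_C·R_C − I_E·R_E = 17 − 6.44×1.5 − 6.47×0.39 = 4.82 V.
V_CE = 4.82 V > 0.2 V confirms active-region operation.

I_C ≈ 6.4 mA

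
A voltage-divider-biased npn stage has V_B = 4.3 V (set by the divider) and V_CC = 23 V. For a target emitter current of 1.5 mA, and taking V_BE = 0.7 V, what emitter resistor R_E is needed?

V_E = V_B − V_BE = 4.3 − 0.7 = 3.6 V.
R_E = V_E / I_E = 3.6 / 1.5 = 2.4 kΩ.

R_E ≈ 2.4 kΩ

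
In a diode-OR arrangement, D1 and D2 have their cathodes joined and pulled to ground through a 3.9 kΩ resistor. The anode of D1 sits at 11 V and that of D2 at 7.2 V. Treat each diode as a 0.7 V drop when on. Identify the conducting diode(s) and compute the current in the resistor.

Only D1 conducts; I_R ≈ 2.6 mA

Assume both conduct. Then node N would need to be at both 11−0.7 = 10.3 V and 7.2−0.7 = 6.5 V, which is impossible.
Assume only D1 conducts: V_N = 11 − 0.7 = 10.3 V, so I_R = 10.3/3.9 = 2.64 mA.
Check D2: its anode-to-cathode voltage is 7.2 − 10.3 = -3.1 V < 0.7 V, so it is off. The assumption is consistent.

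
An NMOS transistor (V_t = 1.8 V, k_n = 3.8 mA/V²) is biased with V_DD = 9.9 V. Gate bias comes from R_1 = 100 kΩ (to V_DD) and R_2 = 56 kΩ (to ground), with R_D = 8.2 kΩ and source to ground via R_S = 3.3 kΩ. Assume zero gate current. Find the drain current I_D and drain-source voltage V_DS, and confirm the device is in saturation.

V_G = V_DD·R_2/(R_1+R_2) = 9.9×56/156 = 3.55 V.
Assume saturation: I_D = (k_n/2)(V_GS − V_t)² with V_GS = V_G − I_D·R_S = 3.55 − 3.3·I_D.
Substituting gives 20.7·I_D² − 23·I_D + 5.84 = 0, with roots I_D = 0.394 or 0.718 mA.
The root I_D = 0.718 mA gives V_GS = 1.19 V ≤ V_t, so take I_D = 0.394 mA.
Then V_GS = 2.26 V and V_DS = V_DD − I_D(R_D+R_S) = 9.9 − 0.394×11.5 = 5.37 V.
Saturation requires V_DS ≥ V_GS − V_t = 0.455 V; 5.37 ≥ 0.455 ✓.

I_D ≈ 0.39 mA, V_DS ≈ 5.4 V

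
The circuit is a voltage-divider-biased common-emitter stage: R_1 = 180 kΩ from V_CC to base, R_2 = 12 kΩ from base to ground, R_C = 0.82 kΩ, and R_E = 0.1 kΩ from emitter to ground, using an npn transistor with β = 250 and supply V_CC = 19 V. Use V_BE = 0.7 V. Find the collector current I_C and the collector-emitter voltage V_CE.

Thevenize the base divider: V_Th = V_CC·R_2/(R_1+R_2) = 19×12/192 = 1.19 V, R_Th = R_1‖R_2 = 11.2 kΩ.
Base-emitter loop: V_Th = I_B·R_Th + V_BE + (β+1)I_B·R_E, so I_B = (1.19 − 0.7) / (11.2 + 251×0.1) = 0.0134 mA.
I_C = β·I_B = 250×0.0134 = 3.35 mA, and I_E = (β+1)I_B = 3.37 mA.
V_CE = V_CC − I_C·R_C − I_E·R_E = 19 − 3.35×0.82 − 3.37×0.1 = 15.9 V.
V_CE = 15.9 V > 0.2 V confirms active-region operation.

I_C ≈ 3.4 mA, V_CE ≈ 16 V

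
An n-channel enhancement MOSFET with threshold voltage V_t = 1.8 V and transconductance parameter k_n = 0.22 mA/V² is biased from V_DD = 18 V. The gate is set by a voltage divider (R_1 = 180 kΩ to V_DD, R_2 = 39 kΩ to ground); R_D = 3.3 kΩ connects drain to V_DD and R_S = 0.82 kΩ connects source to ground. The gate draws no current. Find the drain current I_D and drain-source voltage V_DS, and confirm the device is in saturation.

V_G = V_DD·R_2/(R_1+R_2) = 18×39/219 = 3.21 V.
Assume saturation: I_D = (k_n/2)(V_GS − V_t)² with V_GS = V_G − I_D·R_S = 3.21 − 0.82·I_D.
Substituting gives 0.074·I_D² − 1.25·I_D + 0.217 = 0, with roots I_D = 0.175 or 16.8 mA.
The root I_D = 16.8 mA gives V_GS = -10.5 V ≤ V_t, so take I_D = 0.175 mA.
Then V_GS = 3.06 V and V_DS = V_DD − I_D(R_D+R_S) = 18 − 0.175×4.12 = 17.3 V.
Saturation requires V_DS ≥ V_GS − V_t = 1.26 V; 17.3 ≥ 1.26 ✓.

I_D ≈ 0.18 mA, V_DS ≈ 17 V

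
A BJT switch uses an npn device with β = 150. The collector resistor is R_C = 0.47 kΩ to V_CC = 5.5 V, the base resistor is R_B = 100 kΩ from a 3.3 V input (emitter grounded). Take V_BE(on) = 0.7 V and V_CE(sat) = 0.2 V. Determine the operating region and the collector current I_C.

Assume active. Base-emitter loop: I_B = (V_BB − V_BE)/R_B = (3.3 − 0.7)/100 = 0.026 mA.
I_C = β·I_B = 150×0.026 = 3.9 mA.
V_CE = V_CC − I_C·R_C = 5.5 − 3.9×0.47 = 3.67 V > V_CE(sat), so the active-region assumption holds.

active; I_C ≈ 3.9 mA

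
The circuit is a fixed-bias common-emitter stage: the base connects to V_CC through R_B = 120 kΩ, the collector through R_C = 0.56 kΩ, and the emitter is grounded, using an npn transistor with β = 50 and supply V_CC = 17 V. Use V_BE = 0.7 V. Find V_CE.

V_CE ≈ 13 V

Base loop: V_CC = I_B·R_B + V_BE, so I_B = (17 − 0.7)/120 kΩ = 0.136 mA.
In the active region I_C = β·I_B = 50 × 0.136 = 6.79 mA.
Collector loop: V_CE = V_CC − I_C·R_C = 17 − 6.79×0.56 = 13.2 V.
Since V_CE = 13.2 V > V_CE(sat) ≈ 0.2 V, the transistor is in the active region as assumed.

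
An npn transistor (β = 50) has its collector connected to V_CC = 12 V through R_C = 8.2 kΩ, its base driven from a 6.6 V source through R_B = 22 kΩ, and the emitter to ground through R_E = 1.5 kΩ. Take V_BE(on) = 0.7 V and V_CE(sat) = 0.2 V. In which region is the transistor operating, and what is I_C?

Assume active: I_B = (6.6 − 0.7)/(22 + 51×1.5) = 0.0599 mA, I_C = β·I_B = 2.99 mA.
Then V_CE = 12 − 2.99×8.2 − 3.05×1.5 = -17.1 V < 0.2 V — the active assumption fails.
Re-solve with V_CE = 0.2 V. KCL at the emitter: V_E/R_E = (V_BB−0.7−V_E)/R_B + (V_CC−0.2−V_E)/R_C, giving V_E = 2.05 V.
I_C = (V_CC − 0.2 − V_E)/R_C = (11.8 − 2.05)/8.2 = 1.19 mA.
Check: I_B = (5.9 − 2.05)/22 = 0.175 mA, and β·I_B = 8.76 mA > I_C, confirming saturation.

saturation; I_C ≈ 1.2 mA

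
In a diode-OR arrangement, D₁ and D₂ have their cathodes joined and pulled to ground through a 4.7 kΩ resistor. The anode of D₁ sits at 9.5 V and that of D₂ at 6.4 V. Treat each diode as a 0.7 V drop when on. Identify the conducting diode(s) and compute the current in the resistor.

Assume both conduct. Then node N would need to be at both 9.5−0.7 = 8.8 V and 6.4−0.7 = 5.7 V, which is impossible.
Assume only D₁ conducts: V_N = 9.5 − 0.7 = 8.8 V, so I_R = 8.8/4.7 = 1.87 mA.
Check D₂: its anode-to-cathode voltage is 6.4 − 8.8 = -2.4 V < 0.7 V, so it is off. The assumption is consistent.

Only D₁ conducts; I_R ≈ 1.9 mA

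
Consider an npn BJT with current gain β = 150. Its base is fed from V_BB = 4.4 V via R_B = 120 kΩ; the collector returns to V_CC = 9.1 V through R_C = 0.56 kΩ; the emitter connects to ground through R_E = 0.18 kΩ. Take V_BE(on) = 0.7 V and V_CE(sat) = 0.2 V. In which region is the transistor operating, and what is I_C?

Assume active. Base-emitter loop: I_B = (V_BB − V_BE)/(R_B + (β+1)R_E) = (4.4 − 0.7)/(120 + 151×0.18) = 0.0251 mA.
I_C = β·I_B = 150×0.0251 = 3.77 mA.
V_CE = V_CC − I_C·R_C − I_E·R_E = 9.1 − 3.77×0.56 − 3.8×0.18 = 6.31 V > V_CE(sat), so the active-region assumption holds.

active; I_C ≈ 3.8 mA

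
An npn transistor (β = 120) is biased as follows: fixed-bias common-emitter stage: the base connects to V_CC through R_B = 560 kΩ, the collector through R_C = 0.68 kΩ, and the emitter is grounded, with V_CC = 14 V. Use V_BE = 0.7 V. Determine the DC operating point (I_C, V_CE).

Base loop: V_CC = I_B·R_B + V_BE, so I_B = (14 − 0.7)/560 kΩ = 0.0238 mA.
In the active region I_C = β·I_B = 120 × 0.0238 = 2.85 mA.
Collector loop: V_CE = V_CC − I_C·R_C = 14 − 2.85×0.68 = 12.1 V.
Since V_CE = 12.1 V > V_CE(sat) ≈ 0.2 V, the transistor is in the active region as assumed.

I_C ≈ 2.9 mA, V_CE ≈ 12 V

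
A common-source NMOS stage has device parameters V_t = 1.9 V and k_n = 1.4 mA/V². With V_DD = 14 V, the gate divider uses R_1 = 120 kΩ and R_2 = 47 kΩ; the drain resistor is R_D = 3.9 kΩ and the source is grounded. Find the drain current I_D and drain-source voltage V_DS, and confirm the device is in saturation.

V_G = V_DD·R_2/(R_1+R_2) = 14×47/167 = 3.94 V. With the source grounded, V_GS = V_G = 3.94 V.
Assume saturation: I_D = (k_n/2)(V_GS − V_t)² = (1.4/2)×(3.94 − 1.9)² = 0.7×2.04² = 2.91 mA.
V_DS = V_DD − I_D·R_D = 14 − 2.91×3.9 = 2.64 V.
Saturation requires V_DS ≥ V_GS − V_t = 2.04 V; 2.64 ≥ 2.04 ✓.

I_D ≈ 2.9 mA, V_DS ≈ 2.6 V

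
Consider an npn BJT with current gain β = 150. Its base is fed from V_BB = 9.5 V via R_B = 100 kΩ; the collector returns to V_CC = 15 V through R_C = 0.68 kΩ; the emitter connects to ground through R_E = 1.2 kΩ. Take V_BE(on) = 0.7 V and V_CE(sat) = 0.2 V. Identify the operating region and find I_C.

active; I_C ≈ 4.7 mA

Assume active. Base-emitter loop: I_B = (V_BB − V_BE)/(R_B + (β+1)R_E) = (9.5 − 0.7)/(100 + 151×1.2) = 0.0313 mA.
I_C = β·I_B = 150×0.0313 = 4.69 mA.
V_CE = V_CC − I_C·R_C − I_E·R_E = 15 − 4.69×0.68 − 4.73×1.2 = 6.14 V > V_CE(sat), so the active-region assumption holds.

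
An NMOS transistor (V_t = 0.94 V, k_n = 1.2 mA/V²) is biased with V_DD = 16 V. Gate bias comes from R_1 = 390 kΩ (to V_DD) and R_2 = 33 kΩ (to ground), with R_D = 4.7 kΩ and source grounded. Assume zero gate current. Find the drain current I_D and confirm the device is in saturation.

V_G = V_DD·R_2/(R_1+R_2) = 16×33/423 = 1.25 V. With the source grounded, V_GS = V_G = 1.25 V.
Assume saturation: I_D = (k_n/2)(V_GS − V_t)² = (1.2/2)×(1.25 − 0.94)² = 0.6×0.308² = 0.057 mA.
V_DS = V_DD − I_D·R_D = 16 − 0.057×4.7 = 15.7 V.
Saturation requires V_DS ≥ V_GS − V_t = 0.308 V; 15.7 ≥ 0.308 ✓.

I_D ≈ 0.057 mA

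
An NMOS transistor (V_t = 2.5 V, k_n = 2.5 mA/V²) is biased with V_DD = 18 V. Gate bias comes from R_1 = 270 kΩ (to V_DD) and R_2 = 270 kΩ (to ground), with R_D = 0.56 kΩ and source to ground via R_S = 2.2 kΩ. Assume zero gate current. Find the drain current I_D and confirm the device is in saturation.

I_D ≈ 2.3 mA

V_G = V_DD·R_2/(R_1+R_2) = 18×270/540 = 9 V.
Assume saturation: I_D = (k_n/2)(V_GS − V_t)² with V_GS = V_G − I_D·R_S = 9 − 2.2·I_D.
Substituting gives 6.05·I_D² − 36.8·I_D + 52.8 = 0, with roots I_D = 2.33 or 3.74 mA.
The root I_D = 3.74 mA gives V_GS = 0.77 V ≤ V_t, so take I_D = 2.33 mA.
Then V_GS = 3.87 V and V_DS = V_DD − I_D(R_D+R_S) = 18 − 2.33×2.76 = 11.6 V.
Saturation requires V_DS ≥ V_GS − V_t = 1.37 V; 11.6 ≥ 1.37 ✓.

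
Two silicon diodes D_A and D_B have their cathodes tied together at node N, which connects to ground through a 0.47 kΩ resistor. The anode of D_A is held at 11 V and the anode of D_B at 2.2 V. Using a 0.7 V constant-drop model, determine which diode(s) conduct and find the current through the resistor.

Only D_A conducts; I_R ≈ 22 mA

Assume both conduct. Then node N would need to be at both 11−0.7 = 10.3 V and 2.2−0.7 = 1.5 V, which is impossible.
Assume only D_A conducts: V_N = 11 − 0.7 = 10.3 V, so I_R = 10.3/0.47 = 21.9 mA.
Check D_B: its anode-to-cathode voltage is 2.2 − 10.3 = -8.1 V < 0.7 V, so it is off. The assumption is consistent.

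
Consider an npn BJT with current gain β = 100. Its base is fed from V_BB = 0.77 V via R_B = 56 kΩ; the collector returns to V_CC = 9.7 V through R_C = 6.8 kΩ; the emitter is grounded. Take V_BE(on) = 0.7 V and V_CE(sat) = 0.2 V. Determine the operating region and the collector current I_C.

Assume active. Base-emitter loop: I_B = (V_BB − V_BE)/R_B = (0.77 − 0.7)/56 = 0.00125 mA.
I_C = β·I_B = 100×0.00125 = 0.125 mA.
V_CE = V_CC − I_C·R_C = 9.7 − 0.125×6.8 = 8.85 V > V_CE(sat), so the active-region assumption holds.

active; I_C ≈ 0.13 mA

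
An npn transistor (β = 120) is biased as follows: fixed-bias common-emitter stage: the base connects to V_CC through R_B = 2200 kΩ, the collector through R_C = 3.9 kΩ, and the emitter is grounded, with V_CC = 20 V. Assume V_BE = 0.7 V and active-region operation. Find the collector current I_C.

Base loop: V_CC = I_B·R_B + V_BE, so I_B = (20 − 0.7)/2200 kΩ = 0.00877 mA.
In the active region I_C = β·I_B = 120 × 0.00877 = 1.05 mA.
Collector loop: V_CE = V_CC − I_C·R_C = 20 − 1.05×3.9 = 15.9 V.
Since V_CE = 15.9 V > V_CE(sat) ≈ 0.2 V, the transistor is in the active region as assumed.

I_C ≈ 1.1 mA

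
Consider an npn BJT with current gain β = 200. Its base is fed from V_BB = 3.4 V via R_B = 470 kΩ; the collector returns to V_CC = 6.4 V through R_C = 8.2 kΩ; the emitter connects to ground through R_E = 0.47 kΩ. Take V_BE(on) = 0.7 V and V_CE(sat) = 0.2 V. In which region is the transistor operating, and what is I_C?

Assume active: I_B = (3.4 − 0.7)/(470 + 201×0.47) = 0.00478 mA, I_C = β·I_B = 0.957 mA.
Then V_CE = 6.4 − 0.957×8.2 − 0.961×0.47 = -1.9 V < 0.2 V — the active assumption fails.
Re-solve with V_CE = 0.2 V. KCL at the emitter: V_E/R_E = (V_BB−0.7−V_E)/R_B + (V_CC−0.2−V_E)/R_C, giving V_E = 0.338 V.
I_C = (V_CC − 0.2 − V_E)/R_C = (6.2 − 0.338)/8.2 = 0.715 mA.
Check: I_B = (2.7 − 0.338)/470 = 0.00502 mA, and β·I_B = 1 mA > I_C, confirming saturation.

saturation; I_C ≈ 0.71 mA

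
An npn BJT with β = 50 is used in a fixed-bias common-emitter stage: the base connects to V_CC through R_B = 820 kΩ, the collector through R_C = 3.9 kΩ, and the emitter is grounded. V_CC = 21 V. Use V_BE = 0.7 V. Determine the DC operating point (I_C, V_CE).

I_C ≈ 1.2 mA, V_CE ≈ 16 V

Base loop: V_CC = I_B·R_B + V_BE, so I_B = (21 − 0.7)/820 kΩ = 0.0248 mA.
In the active region I_C = β·I_B = 50 × 0.0248 = 1.24 mA.
Collector loop: V_CE = V_CC − I_C·R_C = 21 − 1.24×3.9 = 16.2 V.
Since V_CE = 16.2 V > V_CE(sat) ≈ 0.2 V, the transistor is in the active region as assumed.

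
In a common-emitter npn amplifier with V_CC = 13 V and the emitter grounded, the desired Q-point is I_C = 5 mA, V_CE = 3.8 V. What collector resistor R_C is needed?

R_C ≈ 1.8 kΩ

Collector loop: V_CC = I_C·R_C + V_CE.
R_C = (V_CC − V_CE)/I_C = (13 − 3.8)/5 = 1.84 kΩ.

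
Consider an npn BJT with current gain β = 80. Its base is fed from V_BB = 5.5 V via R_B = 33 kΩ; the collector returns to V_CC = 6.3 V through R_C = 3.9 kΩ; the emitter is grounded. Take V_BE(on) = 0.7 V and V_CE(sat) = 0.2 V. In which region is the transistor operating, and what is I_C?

saturation; I_C ≈ 1.6 mA

Assume active: I_B = (5.5 − 0.7)/33 = 0.145 mA, giving I_C = β·I_B = 11.6 mA.
But then V_CE = 6.3 − 11.6×3.9 = -39.1 V < V_CE(sat) = 0.2 V — impossible in the active region.
So the transistor is saturated. With V_CE = 0.2 V, I_C = (V_CC − 0.2)/R_C = 6.1/3.9 = 1.56 mA.
Check: β·I_B = 11.6 mA > I_C = 1.56 mA, confirming saturation.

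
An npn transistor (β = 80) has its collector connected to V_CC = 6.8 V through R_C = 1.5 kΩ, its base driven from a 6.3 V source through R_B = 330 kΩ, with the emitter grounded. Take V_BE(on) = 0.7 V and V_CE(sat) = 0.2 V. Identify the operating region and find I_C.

active; I_C ≈ 1.4 mA

Assume active. Base-emitter loop: I_B = (V_BB − V_BE)/R_B = (6.3 − 0.7)/330 = 0.017 mA.
I_C = β·I_B = 80×0.017 = 1.36 mA.
V_CE = V_CC − I_C·R_C = 6.8 − 1.36×1.5 = 4.76 V > V_CE(sat), so the active-region assumption holds.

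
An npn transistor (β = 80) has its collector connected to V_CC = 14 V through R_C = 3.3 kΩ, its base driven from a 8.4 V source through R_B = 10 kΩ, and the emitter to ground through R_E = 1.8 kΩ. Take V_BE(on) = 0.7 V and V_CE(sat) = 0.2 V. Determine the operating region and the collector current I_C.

Assume active: I_B = (8.4 − 0.7)/(10 + 81×1.8) = 0.0494 mA, I_C = β·I_B = 3.95 mA.
Then V_CE = 14 − 3.95×3.3 − 4×1.8 = -6.25 V < 0.2 V — the active assumption fails.
Re-solve with V_CE = 0.2 V. KCL at the emitter: V_E/R_E = (V_BB−0.7−V_E)/R_B + (V_CC−0.2−V_E)/R_C, giving V_E = 5.17 V.
I_C = (V_CC − 0.2 − V_E)/R_C = (13.8 − 5.17)/3.3 = 2.62 mA.
Check: I_B = (7.7 − 5.17)/10 = 0.253 mA, and β·I_B = 20.3 mA > I_C, confirming saturation.

saturation; I_C ≈ 2.6 mA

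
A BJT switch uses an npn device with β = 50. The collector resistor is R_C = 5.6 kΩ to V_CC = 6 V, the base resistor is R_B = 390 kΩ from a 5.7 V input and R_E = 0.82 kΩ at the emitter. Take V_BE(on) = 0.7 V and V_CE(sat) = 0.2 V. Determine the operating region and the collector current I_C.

active; I_C ≈ 0.58 mA

Assume active. Base-emitter loop: I_B = (V_BB − V_BE)/(R_B + (β+1)R_E) = (5.7 − 0.7)/(390 + 51×0.82) = 0.0116 mA.
I_C = β·I_B = 50×0.0116 = 0.579 mA.
V_CE = V_CC − I_C·R_C − I_E·R_E = 6 − 0.579×5.6 − 0.591×0.82 = 2.27 V > V_CE(sat), so the active-region assumption holds.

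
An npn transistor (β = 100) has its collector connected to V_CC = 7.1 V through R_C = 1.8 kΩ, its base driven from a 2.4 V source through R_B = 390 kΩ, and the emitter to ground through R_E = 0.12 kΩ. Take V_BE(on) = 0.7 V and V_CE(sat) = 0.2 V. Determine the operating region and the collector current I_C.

active; I_C ≈ 0.42 mA

Assume active. Base-emitter loop: I_B = (V_BB − V_BE)/(R_B + (β+1)R_E) = (2.4 − 0.7)/(390 + 101×0.12) = 0.00423 mA.
I_C = β·I_B = 100×0.00423 = 0.423 mA.
V_CE = V_CC − I_C·R_C − I_E·R_E = 7.1 − 0.423×1.8 − 0.427×0.12 = 6.29 V > V_CE(sat), so the active-region assumption holds.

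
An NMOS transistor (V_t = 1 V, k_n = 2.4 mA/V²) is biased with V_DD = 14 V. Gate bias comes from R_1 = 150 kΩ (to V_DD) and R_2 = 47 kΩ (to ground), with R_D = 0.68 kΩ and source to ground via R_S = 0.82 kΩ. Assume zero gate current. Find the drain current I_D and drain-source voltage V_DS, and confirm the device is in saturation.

V_G = V_DD·R_2/(R_1+R_2) = 14×47/197 = 3.34 V.
Assume saturation: I_D = (k_n/2)(V_GS − V_t)² with V_GS = V_G − I_D·R_S = 3.34 − 0.82·I_D.
Substituting gives 0.807·I_D² − 5.61·I_D + 6.57 = 0, with roots I_D = 1.49 or 5.45 mA.
The root I_D = 5.45 mA gives V_GS = -1.13 V ≤ V_t, so take I_D = 1.49 mA.
Then V_GS = 2.12 V and V_DS = V_DD − I_D(R_D+R_S) = 14 − 1.49×1.5 = 11.8 V.
Saturation requires V_DS ≥ V_GS − V_t = 1.12 V; 11.8 ≥ 1.12 ✓.

I_D ≈ 1.5 mA, V_DS ≈ 12 V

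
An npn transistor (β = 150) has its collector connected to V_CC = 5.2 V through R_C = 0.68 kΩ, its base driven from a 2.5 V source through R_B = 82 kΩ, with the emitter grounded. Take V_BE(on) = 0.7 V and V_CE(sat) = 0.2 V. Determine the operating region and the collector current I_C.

Assume active. Base-emitter loop: I_B = (V_BB − V_BE)/R_B = (2.5 − 0.7)/82 = 0.022 mA.
I_C = β·I_B = 150×0.022 = 3.29 mA.
V_CE = V_CC − I_C·R_C = 5.2 − 3.29×0.68 = 2.96 V > V_CE(sat), so the active-region assumption holds.

active; I_C ≈ 3.3 mA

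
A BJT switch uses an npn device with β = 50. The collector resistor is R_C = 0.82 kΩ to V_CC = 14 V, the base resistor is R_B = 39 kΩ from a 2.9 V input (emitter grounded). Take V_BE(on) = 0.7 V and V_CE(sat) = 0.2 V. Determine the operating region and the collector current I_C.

active; I_C ≈ 2.8 mA

Assume active. Base-emitter loop: I_B = (V_BB − V_BE)/R_B = (2.9 − 0.7)/39 = 0.0564 mA.
I_C = β·I_B = 50×0.0564 = 2.82 mA.
V_CE = V_CC − I_C·R_C = 14 − 2.82×0.82 = 11.7 V > V_CE(sat), so the active-region assumption holds.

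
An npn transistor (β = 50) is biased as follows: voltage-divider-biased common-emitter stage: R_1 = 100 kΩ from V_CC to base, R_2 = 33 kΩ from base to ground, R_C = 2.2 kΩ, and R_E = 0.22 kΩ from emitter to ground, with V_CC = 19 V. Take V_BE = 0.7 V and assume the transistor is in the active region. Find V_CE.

Thevenize the base divider: V_Th = V_CC·R_2/(R_1+R_2) = 19×33/133 = 4.71 V, R_Th = R_1‖R_2 = 24.8 kΩ.
Base-emitter loop: V_Th = I_B·R_Th + V_BE + (β+1)I_B·R_E, so I_B = (4.71 − 0.7) / (24.8 + 51×0.22) = 0.111 mA.
I_C = β·I_B = 50×0.111 = 5.57 mA, and I_E = (β+1)I_B = 5.68 mA.
V_CE = V_CC − I_C·R_C − I_E·R_E = 19 − 5.57×2.2 − 5.68×0.22 = 5.5 V.
V_CE = 5.5 V > 0.2 V confirms active-region operation.

V_CE ≈ 5.5 V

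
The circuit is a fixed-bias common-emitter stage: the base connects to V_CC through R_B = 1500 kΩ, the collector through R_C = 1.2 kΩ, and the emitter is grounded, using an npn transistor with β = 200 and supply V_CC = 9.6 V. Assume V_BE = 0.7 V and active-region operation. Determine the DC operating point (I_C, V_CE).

Base loop: V_CC = I_B·R_B + V_BE, so I_B = (9.6 − 0.7)/1500 kΩ = 0.00593 mA.
In the active region I_C = β·I_B = 200 × 0.00593 = 1.19 mA.
Collector loop: V_CE = V_CC − I_C·R_C = 9.6 − 1.19×1.2 = 8.18 V.
Since V_CE = 8.18 V > V_CE(sat) ≈ 0.2 V, the transistor is in the active region as assumed.

I_C ≈ 1.2 mA, V_CE ≈ 8.2 V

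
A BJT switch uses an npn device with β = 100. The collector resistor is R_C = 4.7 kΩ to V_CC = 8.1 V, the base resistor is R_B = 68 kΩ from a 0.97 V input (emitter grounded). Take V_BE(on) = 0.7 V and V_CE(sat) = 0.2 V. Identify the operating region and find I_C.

active; I_C ≈ 0.4 mA

Assume active. Base-emitter loop: I_B = (V_BB − V_BE)/R_B = (0.97 − 0.7)/68 = 0.00397 mA.
I_C = β·I_B = 100×0.00397 = 0.397 mA.
V_CE = V_CC − I_C·R_C = 8.1 − 0.397×4.7 = 6.23 V > V_CE(sat), so the active-region assumption holds.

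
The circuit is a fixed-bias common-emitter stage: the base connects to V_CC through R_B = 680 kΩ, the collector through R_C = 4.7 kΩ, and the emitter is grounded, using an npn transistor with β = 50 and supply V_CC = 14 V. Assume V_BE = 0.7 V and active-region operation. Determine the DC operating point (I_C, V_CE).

Base loop: V_CC = I_B·R_B + V_BE, so I_B = (14 − 0.7)/680 kΩ = 0.0196 mA.
In the active region I_C = β·I_B = 50 × 0.0196 = 0.978 mA.
Collector loop: V_CE = V_CC − I_C·R_C = 14 − 0.978×4.7 = 9.4 V.
Since V_CE = 9.4 V > V_CE(sat) ≈ 0.2 V, the transistor is in the active region as assumed.

I_C ≈ 0.98 mA, V_CE ≈ 9.4 V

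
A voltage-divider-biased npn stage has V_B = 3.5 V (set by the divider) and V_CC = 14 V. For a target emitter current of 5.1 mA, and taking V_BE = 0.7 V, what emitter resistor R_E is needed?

R_E ≈ 0.55 kΩ

V_E = V_B − V_BE = 3.5 − 0.7 = 2.8 V.
R_E = V_E / I_E = 2.8 / 5.1 = 0.549 kΩ.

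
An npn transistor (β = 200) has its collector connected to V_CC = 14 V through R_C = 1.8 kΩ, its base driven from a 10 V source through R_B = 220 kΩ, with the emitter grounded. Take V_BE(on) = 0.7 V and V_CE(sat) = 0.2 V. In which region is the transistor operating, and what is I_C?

saturation; I_C ≈ 7.7 mA

Assume active: I_B = (10 − 0.7)/220 = 0.0423 mA, giving I_C = β·I_B = 8.45 mA.
But then V_CE = 14 − 8.45×1.8 = -1.22 V < V_CE(sat) = 0.2 V — impossible in the active region.
So the transistor is saturated. With V_CE = 0.2 V, I_C = (V_CC − 0.2)/R_C = 13.8/1.8 = 7.67 mA.
Check: β·I_B = 8.45 mA > I_C = 7.67 mA, confirming saturation.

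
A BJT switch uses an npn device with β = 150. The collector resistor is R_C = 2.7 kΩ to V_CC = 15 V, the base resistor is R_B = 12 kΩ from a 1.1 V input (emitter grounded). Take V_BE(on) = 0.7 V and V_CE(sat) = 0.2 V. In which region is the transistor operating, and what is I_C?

active; I_C ≈ 5 mA

Assume active. Base-emitter loop: I_B = (V_BB − V_BE)/R_B = (1.1 − 0.7)/12 = 0.0333 mA.
I_C = β·I_B = 150×0.0333 = 5 mA.
V_CE = V_CC − I_C·R_C = 15 − 5×2.7 = 1.5 V > V_CE(sat), so the active-region assumption holds.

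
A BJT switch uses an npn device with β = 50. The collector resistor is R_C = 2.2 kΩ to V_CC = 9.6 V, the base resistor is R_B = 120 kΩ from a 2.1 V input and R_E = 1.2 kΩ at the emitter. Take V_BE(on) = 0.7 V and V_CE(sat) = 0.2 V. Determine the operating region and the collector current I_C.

active; I_C ≈ 0.39 mA

Assume active. Base-emitter loop: I_B = (V_BB − V_BE)/(R_B + (β+1)R_E) = (2.1 − 0.7)/(120 + 51×1.2) = 0.00773 mA.
I_C = β·I_B = 50×0.00773 = 0.386 mA.
V_CE = V_CC − I_C·R_C − I_E·R_E = 9.6 − 0.386×2.2 − 0.394×1.2 = 8.28 V > V_CE(sat), so the active-region assumption holds.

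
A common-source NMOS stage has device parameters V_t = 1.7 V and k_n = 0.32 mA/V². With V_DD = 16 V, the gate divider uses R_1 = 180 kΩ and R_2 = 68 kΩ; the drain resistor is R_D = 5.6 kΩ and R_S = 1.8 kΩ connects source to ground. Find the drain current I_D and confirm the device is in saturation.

I_D ≈ 0.51 mA

V_G = V_DD·R_2/(R_1+R_2) = 16×68/248 = 4.39 V.
Assume saturation: I_D = (k_n/2)(V_GS − V_t)² with V_GS = V_G − I_D·R_S = 4.39 − 1.8·I_D.
Substituting gives 0.518·I_D² − 2.55·I_D + 1.16 = 0, with roots I_D = 0.505 or 4.41 mA.
The root I_D = 4.41 mA gives V_GS = -3.55 V ≤ V_t, so take I_D = 0.505 mA.
Then V_GS = 3.48 V and V_DS = V_DD − I_D(R_D+R_S) = 16 − 0.505×7.4 = 12.3 V.
Saturation requires V_DS ≥ V_GS − V_t = 1.78 V; 12.3 ≥ 1.78 ✓.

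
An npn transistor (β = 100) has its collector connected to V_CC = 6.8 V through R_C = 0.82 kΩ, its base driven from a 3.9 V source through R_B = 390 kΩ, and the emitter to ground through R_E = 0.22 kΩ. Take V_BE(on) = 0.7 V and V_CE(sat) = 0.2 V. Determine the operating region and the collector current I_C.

active; I_C ≈ 0.78 mA

Assume active. Base-emitter loop: I_B = (V_BB − V_BE)/(R_B + (β+1)R_E) = (3.9 − 0.7)/(390 + 101×0.22) = 0.00776 mA.
I_C = β·I_B = 100×0.00776 = 0.776 mA.
V_CE = V_CC − I_C·R_C − I_E·R_E = 6.8 − 0.776×0.82 − 0.784×0.22 = 5.99 V > V_CE(sat), so the active-region assumption holds.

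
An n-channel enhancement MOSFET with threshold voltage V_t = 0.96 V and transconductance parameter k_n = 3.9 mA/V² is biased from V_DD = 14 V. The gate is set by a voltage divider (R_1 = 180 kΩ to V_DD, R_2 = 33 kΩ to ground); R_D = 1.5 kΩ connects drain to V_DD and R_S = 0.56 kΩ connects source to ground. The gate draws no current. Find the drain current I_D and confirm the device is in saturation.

V_G = V_DD·R_2/(R_1+R_2) = 14×33/213 = 2.17 V.
Assume saturation: I_D = (k_n/2)(V_GS − V_t)² with V_GS = V_G − I_D·R_S = 2.17 − 0.56·I_D.
Substituting gives 0.612·I_D² − 3.64·I_D + 2.85 = 0, with roots I_D = 0.927 or 5.03 mA.
The root I_D = 5.03 mA gives V_GS = -0.645 V ≤ V_t, so take I_D = 0.927 mA.
Then V_GS = 1.65 V and V_DS = V_DD − I_D(R_D+R_S) = 14 − 0.927×2.06 = 12.1 V.
Saturation requires V_DS ≥ V_GS − V_t = 0.69 V; 12.1 ≥ 0.69 ✓.

I_D ≈ 0.93 mA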